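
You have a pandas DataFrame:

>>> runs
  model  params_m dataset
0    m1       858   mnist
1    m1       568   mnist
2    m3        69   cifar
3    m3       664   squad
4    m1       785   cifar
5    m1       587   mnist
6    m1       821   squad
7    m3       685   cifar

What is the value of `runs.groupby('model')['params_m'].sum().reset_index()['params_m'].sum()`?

5037

group by model, sum of params_m:
model
m1    3619
m3    1418
Name: params_m, dtype: int64
reset_index():
  model  params_m
0    m1      3619
1    m3      1418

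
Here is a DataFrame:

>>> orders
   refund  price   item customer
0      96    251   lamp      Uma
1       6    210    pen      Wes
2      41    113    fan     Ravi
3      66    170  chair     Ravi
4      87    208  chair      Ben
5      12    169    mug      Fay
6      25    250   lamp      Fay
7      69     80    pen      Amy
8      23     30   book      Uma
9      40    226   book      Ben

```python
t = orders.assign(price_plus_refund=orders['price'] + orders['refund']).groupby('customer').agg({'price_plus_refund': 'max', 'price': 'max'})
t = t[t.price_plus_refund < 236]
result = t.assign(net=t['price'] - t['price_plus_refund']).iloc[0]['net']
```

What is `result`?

-69

add column price_plus_refund = orders['price'] + orders['refund']:
   refund  price   item customer  price_plus_refund
0      96    251   lamp      Uma                347
1       6    210    pen      Wes                216
2      41    113    fan     Ravi                154
3      66    170  chair     Ravi                236
4      87    208  chair      Ben                295
5      12    169    mug      Fay                181
6      25    250   lamp      Fay                275
7      69     80    pen      Amy                149
8      23     30   book      Uma                 53
9      40    226   book      Ben                266
group by customer: max(price_plus_refund), max(price):
          price_plus_refund  price
customer                          
Amy                     149     80
Ben                     295    226
Fay                     275    250
Ravi                    236    170
Uma                     347    251
Wes                     216    210
filter rows where price_plus_refund < 236:
          price_plus_refund  price
customer                          
Amy                     149     80
Wes                     216    210
add column net = t['price'] - t['price_plus_refund']:
          price_plus_refund  price  net
customer                               
Amy                     149     80  -69
Wes                     216    210   -6
Taking the value at position 0, column 'net' gives -69.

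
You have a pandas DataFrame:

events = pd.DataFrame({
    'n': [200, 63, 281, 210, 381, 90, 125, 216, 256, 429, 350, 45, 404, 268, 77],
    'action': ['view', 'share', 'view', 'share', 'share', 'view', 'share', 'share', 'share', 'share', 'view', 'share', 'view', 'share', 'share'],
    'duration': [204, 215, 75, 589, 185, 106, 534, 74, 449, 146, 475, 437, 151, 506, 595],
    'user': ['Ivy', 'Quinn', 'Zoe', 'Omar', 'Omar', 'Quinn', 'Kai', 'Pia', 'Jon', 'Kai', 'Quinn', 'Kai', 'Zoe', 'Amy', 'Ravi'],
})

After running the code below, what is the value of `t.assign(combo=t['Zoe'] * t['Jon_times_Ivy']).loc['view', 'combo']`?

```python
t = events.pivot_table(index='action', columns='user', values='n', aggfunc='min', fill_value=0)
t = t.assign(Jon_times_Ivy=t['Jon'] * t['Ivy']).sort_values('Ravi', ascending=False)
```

0

pivot: rows=action, cols=user, min(n):
user    Amy  Ivy  Jon  Kai  Omar  Pia  Quinn  Ravi  Zoe
action                                                 
share   268    0  256   45   210  216     63    77    0
view      0  200    0    0     0    0     90     0  281
add column Jon_times_Ivy = t['Jon'] * t['Ivy']:
user    Amy  Ivy  Jon  Kai  Omar  Pia  Quinn  Ravi  Zoe  Jon_times_Ivy
action                                                                
share   268    0  256   45   210  216     63    77    0              0
view      0  200    0    0     0    0     90     0  281              0
sort by Ravi descending:
user    Amy  Ivy  Jon  Kai  Omar  Pia  Quinn  Ravi  Zoe  Jon_times_Ivy
action                                                                
share   268    0  256   45   210  216     63    77    0              0
view      0  200    0    0     0    0     90     0  281              0
add column combo = t['Zoe'] * t['Jon_times_Ivy']:
user    Amy  Ivy  Jon  Kai  Omar  Pia  Quinn  Ravi  Zoe  Jon_times_Ivy  combo
action                                                                       
share   268    0  256   45   210  216     63    77    0              0      0
view      0  200    0    0     0    0     90     0  281              0      0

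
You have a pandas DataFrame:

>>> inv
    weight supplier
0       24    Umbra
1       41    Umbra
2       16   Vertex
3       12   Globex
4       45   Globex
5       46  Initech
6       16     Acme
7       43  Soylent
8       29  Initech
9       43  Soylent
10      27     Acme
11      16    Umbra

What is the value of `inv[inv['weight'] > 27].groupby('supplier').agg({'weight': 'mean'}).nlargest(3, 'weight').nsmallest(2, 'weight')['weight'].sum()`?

84.0

filter rows where weight > 27:
   weight supplier
1      41    Umbra
4      45   Globex
5      46  Initech
7      43  Soylent
8      29  Initech
9      43  Soylent
group by supplier, mean of weight:
          weight
supplier        
Globex      45.0
Initech     37.5
Soylent     43.0
Umbra       41.0
take 3 rows with largest weight:
          weight
supplier        
Globex      45.0
Soylent     43.0
Umbra       41.0
take 2 rows with smallest weight:
          weight
supplier        
Umbra       41.0
Soylent     43.0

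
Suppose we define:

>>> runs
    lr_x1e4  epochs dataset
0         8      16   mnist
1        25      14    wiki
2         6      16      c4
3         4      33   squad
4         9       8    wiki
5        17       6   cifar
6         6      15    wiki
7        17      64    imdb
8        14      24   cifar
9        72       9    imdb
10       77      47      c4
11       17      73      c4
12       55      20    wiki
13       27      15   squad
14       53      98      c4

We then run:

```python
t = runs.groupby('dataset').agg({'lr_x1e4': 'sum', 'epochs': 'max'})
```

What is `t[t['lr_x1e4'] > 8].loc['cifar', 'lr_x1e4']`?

31

group by dataset: sum(lr_x1e4), max(epochs):
         lr_x1e4  epochs
dataset                 
c4           153      98
cifar         31      24
imdb          89      64
mnist          8      16
squad         31      33
wiki          95      20
filter rows where lr_x1e4 > 8:
         lr_x1e4  epochs
dataset                 
c4           153      98
cifar         31      24
imdb          89      64
squad         31      33
wiki          95      20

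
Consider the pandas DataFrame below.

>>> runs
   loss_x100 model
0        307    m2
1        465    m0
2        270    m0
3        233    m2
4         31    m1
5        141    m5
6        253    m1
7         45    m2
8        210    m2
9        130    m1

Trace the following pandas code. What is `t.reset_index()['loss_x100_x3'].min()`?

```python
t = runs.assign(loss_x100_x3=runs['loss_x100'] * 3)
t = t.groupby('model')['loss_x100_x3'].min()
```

add column loss_x100_x3 = runs['loss_x100'] * 3:
   loss_x100 model  loss_x100_x3
0        307    m2           921
1        465    m0          1395
2        270    m0           810
3        233    m2           699
4         31    m1            93
5        141    m5           423
6        253    m1           759
7         45    m2           135
8        210    m2           630
9        130    m1           390
group by model, min of loss_x100_x3:
model
m0    810
m1     93
m2    135
m5    423
Name: loss_x100_x3, dtype: int64
reset_index():
  model  loss_x100_x3
0    m0           810
1    m1            93
2    m2           135
3    m5           423

93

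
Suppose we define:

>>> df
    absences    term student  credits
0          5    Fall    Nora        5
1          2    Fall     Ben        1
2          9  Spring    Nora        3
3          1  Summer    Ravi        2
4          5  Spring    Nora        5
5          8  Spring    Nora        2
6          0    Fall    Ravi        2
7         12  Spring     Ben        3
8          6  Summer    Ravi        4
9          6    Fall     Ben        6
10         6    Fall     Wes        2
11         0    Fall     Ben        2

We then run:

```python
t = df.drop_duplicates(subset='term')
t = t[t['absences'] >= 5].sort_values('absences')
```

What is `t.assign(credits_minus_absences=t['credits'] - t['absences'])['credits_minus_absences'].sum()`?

drop duplicate term (keep=first):
   absences    term student  credits
0         5    Fall    Nora        5
2         9  Spring    Nora        3
3         1  Summer    Ravi        2
filter rows where absences >= 5:
   absences    term student  credits
0         5    Fall    Nora        5
2         9  Spring    Nora        3
sort by absences:
   absences    term student  credits
0         5    Fall    Nora        5
2         9  Spring    Nora        3
add column credits_minus_absences = t['credits'] - t['absences']:
   absences    term student  credits  credits_minus_absences
0         5    Fall    Nora        5                       0
2         9  Spring    Nora        3                      -6
Finally, sum of column 'credits_minus_absences' = -6.

-6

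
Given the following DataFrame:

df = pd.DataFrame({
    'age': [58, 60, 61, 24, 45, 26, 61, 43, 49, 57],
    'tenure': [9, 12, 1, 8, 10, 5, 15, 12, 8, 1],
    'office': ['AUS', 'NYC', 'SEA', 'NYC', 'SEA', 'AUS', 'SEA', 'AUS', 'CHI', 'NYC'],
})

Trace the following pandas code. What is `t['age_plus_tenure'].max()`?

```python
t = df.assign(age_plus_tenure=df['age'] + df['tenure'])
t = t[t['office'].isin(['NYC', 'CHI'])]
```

72

add column age_plus_tenure = df['age'] + df['tenure']:
   age  tenure office  age_plus_tenure
0   58       9    AUS               67
1   60      12    NYC               72
2   61       1    SEA               62
3   24       8    NYC               32
4   45      10    SEA               55
5   26       5    AUS               31
6   61      15    SEA               76
7   43      12    AUS               55
8   49       8    CHI               57
9   57       1    NYC               58
filter rows where office in ['NYC', 'CHI']:
   age  tenure office  age_plus_tenure
1   60      12    NYC               72
3   24       8    NYC               32
8   49       8    CHI               57
9   57       1    NYC               58
Finally, max of column 'age_plus_tenure' = 72.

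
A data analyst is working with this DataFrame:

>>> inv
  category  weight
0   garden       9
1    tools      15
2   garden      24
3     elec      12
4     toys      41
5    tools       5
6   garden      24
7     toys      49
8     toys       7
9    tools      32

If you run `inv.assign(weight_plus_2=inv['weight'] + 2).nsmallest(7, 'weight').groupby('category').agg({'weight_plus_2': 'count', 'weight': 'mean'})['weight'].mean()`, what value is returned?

add column weight_plus_2 = inv['weight'] + 2:
  category  weight  weight_plus_2
0   garden       9             11
1    tools      15             17
2   garden      24             26
3     elec      12             14
4     toys      41             43
5    tools       5              7
6   garden      24             26
7     toys      49             51
8     toys       7              9
9    tools      32             34
take 7 rows with smallest weight:
  category  weight  weight_plus_2
5    tools       5              7
8     toys       7              9
0   garden       9             11
3     elec      12             14
1    tools      15             17
2   garden      24             26
6   garden      24             26
group by category: count(weight_plus_2), mean(weight):
          weight_plus_2  weight
category                       
elec                  1    12.0
garden                3    19.0
tools                 2    10.0
toys                  1     7.0

12.0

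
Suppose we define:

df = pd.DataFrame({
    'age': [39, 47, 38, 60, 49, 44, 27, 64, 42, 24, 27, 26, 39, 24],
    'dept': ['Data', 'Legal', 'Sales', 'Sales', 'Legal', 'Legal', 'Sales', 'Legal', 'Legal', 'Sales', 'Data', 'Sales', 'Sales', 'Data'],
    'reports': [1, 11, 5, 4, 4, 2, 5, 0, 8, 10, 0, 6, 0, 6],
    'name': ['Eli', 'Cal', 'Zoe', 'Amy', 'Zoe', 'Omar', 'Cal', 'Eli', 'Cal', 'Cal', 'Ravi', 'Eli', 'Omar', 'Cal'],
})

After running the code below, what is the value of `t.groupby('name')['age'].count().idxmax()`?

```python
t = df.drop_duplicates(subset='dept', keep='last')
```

drop duplicate dept (keep=last):
    age   dept  reports  name
8    42  Legal        8   Cal
12   39  Sales        0  Omar
13   24   Data        6   Cal
group by name, count of age:
name
Cal     2
Omar    1
Name: age, dtype: int64
The label with the largest value is Cal.

Cal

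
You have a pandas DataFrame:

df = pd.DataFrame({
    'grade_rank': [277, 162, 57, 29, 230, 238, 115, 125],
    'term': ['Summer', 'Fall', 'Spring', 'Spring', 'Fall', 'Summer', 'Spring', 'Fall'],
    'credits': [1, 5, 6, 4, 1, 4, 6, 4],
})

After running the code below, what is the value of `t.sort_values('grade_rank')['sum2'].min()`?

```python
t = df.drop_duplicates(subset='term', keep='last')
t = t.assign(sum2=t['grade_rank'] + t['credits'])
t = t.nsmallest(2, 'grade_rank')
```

drop duplicate term (keep=last):
   grade_rank    term  credits
5         238  Summer        4
6         115  Spring        6
7         125    Fall        4
add column sum2 = t['grade_rank'] + t['credits']:
   grade_rank    term  credits  sum2
5         238  Summer        4   242
6         115  Spring        6   121
7         125    Fall        4   129
take 2 rows with smallest grade_rank:
   grade_rank    term  credits  sum2
6         115  Spring        6   121
7         125    Fall        4   129
sort by grade_rank:
   grade_rank    term  credits  sum2
6         115  Spring        6   121
7         125    Fall        4   129

121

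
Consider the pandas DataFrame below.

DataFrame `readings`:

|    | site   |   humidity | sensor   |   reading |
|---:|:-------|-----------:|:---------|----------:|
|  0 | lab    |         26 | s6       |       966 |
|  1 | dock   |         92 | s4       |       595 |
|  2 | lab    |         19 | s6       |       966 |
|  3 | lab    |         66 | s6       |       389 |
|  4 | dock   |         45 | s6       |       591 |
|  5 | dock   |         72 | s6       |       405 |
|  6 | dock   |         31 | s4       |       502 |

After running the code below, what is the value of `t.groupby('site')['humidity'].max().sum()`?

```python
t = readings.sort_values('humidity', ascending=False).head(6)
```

158

sort by humidity descending:
   site  humidity sensor  reading
1  dock        92     s4      595
5  dock        72     s6      405
3   lab        66     s6      389
4  dock        45     s6      591
6  dock        31     s4      502
0   lab        26     s6      966
2   lab        19     s6      966
take first 6 rows:
   site  humidity sensor  reading
1  dock        92     s4      595
5  dock        72     s6      405
3   lab        66     s6      389
4  dock        45     s6      591
6  dock        31     s4      502
0   lab        26     s6      966
group by site, max of humidity:
site
dock    92
lab     66
Name: humidity, dtype: int64
sum of the resulting series → 158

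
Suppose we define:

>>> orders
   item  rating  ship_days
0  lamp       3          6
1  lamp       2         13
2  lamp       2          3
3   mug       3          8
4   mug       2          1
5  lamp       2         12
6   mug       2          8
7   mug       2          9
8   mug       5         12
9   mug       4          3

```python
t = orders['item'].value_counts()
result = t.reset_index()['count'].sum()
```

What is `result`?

10

value_counts of item:
item
mug     6
lamp    4
Name: count, dtype: int64
reset_index():
   item  count
0   mug      6
1  lamp      4
Finally, sum of column 'count' = 10.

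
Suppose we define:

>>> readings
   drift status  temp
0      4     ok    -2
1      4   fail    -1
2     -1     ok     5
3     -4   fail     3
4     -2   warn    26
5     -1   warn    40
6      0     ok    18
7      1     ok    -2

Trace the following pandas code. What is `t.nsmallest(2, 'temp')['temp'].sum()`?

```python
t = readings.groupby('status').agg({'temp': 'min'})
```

-3

group by status, min of temp:
        temp
status      
fail      -1
ok        -2
warn      26
take 2 rows with smallest temp:
        temp
status      
ok        -2
fail      -1
Reading off the sum of column 'temp', we get -3.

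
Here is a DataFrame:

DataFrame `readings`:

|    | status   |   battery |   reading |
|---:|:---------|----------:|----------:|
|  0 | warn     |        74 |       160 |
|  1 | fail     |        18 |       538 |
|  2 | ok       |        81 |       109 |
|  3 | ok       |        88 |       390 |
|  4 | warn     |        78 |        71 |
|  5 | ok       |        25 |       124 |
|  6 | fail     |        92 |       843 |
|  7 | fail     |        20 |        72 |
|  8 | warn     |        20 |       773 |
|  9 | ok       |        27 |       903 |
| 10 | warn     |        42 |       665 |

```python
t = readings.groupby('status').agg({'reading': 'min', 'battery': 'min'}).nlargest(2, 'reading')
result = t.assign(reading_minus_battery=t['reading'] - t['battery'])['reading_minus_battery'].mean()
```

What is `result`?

69.0

group by status: min(reading), min(battery):
        reading  battery
status                  
fail         72       18
ok          109       25
warn         71       20
take 2 rows with largest reading:
        reading  battery
status                  
ok          109       25
fail         72       18
add column reading_minus_battery = t['reading'] - t['battery']:
        reading  battery  reading_minus_battery
status                                         
ok          109       25                     84
fail         72       18                     54
Then the mean of column 'reading_minus_battery': 69.0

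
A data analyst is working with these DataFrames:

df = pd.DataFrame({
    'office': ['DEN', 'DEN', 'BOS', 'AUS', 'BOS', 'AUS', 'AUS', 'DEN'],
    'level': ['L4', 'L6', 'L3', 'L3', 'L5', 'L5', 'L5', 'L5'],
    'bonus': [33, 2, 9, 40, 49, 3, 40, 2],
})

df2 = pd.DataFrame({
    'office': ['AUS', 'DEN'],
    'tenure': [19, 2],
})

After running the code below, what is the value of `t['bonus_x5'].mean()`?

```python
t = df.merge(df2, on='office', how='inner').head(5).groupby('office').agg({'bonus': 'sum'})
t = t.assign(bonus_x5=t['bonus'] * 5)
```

295.0

merge on 'office' (how='inner') → 6 rows:
  office level  bonus  tenure
0    DEN    L4     33       2
1    DEN    L6      2       2
2    AUS    L3     40      19
3    AUS    L5      3      19
4    AUS    L5     40      19
5    DEN    L5      2       2
take first 5 rows:
  office level  bonus  tenure
0    DEN    L4     33       2
1    DEN    L6      2       2
2    AUS    L3     40      19
3    AUS    L5      3      19
4    AUS    L5     40      19
group by office, sum of bonus:
        bonus
office       
AUS        83
DEN        35
add column bonus_x5 = t['bonus'] * 5:
        bonus  bonus_x5
office                 
AUS        83       415
DEN        35       175
Hence 295.0.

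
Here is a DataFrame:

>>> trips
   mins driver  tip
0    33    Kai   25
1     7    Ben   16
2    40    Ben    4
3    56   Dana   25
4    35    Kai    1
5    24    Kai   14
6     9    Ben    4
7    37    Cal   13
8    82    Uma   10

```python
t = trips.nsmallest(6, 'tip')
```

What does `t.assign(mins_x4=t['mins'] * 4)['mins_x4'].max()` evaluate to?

328

take 6 rows with smallest tip:
   mins driver  tip
4    35    Kai    1
2    40    Ben    4
6     9    Ben    4
8    82    Uma   10
7    37    Cal   13
5    24    Kai   14
add column mins_x4 = t['mins'] * 4:
   mins driver  tip  mins_x4
4    35    Kai    1      140
2    40    Ben    4      160
6     9    Ben    4       36
8    82    Uma   10      328
7    37    Cal   13      148
5    24    Kai   14       96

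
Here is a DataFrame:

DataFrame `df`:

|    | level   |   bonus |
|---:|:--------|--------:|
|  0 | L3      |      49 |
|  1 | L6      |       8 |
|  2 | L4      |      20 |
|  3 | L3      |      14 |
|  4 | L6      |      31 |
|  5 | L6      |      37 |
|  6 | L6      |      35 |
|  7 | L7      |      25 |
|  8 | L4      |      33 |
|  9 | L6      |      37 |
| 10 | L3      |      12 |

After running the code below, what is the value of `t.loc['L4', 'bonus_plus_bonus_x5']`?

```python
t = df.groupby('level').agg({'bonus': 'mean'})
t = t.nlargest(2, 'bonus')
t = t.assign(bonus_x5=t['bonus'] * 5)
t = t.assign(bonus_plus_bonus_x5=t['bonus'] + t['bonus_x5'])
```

group by level, mean of bonus:
       bonus
level       
L3      25.0
L4      26.5
L6      29.6
L7      25.0
take 2 rows with largest bonus:
       bonus
level       
L6      29.6
L4      26.5
add column bonus_x5 = t['bonus'] * 5:
       bonus  bonus_x5
level                 
L6      29.6     148.0
L4      26.5     132.5
add column bonus_plus_bonus_x5 = t['bonus'] + t['bonus_x5']:
       bonus  bonus_x5  bonus_plus_bonus_x5
level                                      
L6      29.6     148.0                177.6
L4      26.5     132.5                159.0
Taking the value at row 'L4', column 'bonus_plus_bonus_x5' gives 159.0.

159.0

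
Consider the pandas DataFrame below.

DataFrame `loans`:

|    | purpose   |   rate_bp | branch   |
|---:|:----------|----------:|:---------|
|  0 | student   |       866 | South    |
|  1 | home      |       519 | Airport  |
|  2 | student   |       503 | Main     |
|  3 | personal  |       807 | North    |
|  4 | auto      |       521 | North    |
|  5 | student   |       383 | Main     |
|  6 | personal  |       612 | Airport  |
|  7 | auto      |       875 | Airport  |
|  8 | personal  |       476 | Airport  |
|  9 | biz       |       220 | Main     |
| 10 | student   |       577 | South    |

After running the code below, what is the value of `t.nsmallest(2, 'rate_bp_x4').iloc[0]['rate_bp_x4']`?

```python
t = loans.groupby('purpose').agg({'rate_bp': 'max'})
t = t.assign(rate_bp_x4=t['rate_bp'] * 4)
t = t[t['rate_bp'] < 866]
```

880

group by purpose, max of rate_bp:
          rate_bp
purpose          
auto          875
biz           220
home          519
personal      807
student       866
add column rate_bp_x4 = t['rate_bp'] * 4:
          rate_bp  rate_bp_x4
purpose                      
auto          875        3500
biz           220         880
home          519        2076
personal      807        3228
student       866        3464
filter rows where rate_bp < 866:
          rate_bp  rate_bp_x4
purpose                      
biz           220         880
home          519        2076
personal      807        3228
take 2 rows with smallest rate_bp_x4:
         rate_bp  rate_bp_x4
purpose                     
biz          220         880
home         519        2076
So iloc[0]['rate_bp_x4'] = 880.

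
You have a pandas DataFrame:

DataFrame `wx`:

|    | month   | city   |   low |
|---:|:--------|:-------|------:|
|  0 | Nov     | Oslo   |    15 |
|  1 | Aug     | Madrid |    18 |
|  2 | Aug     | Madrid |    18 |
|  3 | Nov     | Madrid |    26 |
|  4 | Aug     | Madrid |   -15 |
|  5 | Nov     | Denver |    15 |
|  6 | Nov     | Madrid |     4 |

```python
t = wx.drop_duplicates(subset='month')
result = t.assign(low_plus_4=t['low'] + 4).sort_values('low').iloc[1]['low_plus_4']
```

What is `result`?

drop duplicate month (keep=first):
  month    city  low
0   Nov    Oslo   15
1   Aug  Madrid   18
add column low_plus_4 = t['low'] + 4:
  month    city  low  low_plus_4
0   Nov    Oslo   15          19
1   Aug  Madrid   18          22
sort by low:
  month    city  low  low_plus_4
0   Nov    Oslo   15          19
1   Aug  Madrid   18          22

22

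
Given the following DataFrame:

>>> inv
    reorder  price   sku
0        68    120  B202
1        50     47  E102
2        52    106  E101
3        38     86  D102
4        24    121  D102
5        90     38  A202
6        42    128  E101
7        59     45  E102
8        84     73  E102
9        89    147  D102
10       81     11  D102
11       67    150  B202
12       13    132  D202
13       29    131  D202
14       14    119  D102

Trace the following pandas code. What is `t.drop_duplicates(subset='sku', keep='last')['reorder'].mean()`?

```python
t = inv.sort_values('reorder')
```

sort by reorder:
    reorder  price   sku
12       13    132  D202
14       14    119  D102
4        24    121  D102
13       29    131  D202
3        38     86  D102
6        42    128  E101
1        50     47  E102
2        52    106  E101
7        59     45  E102
11       67    150  B202
0        68    120  B202
10       81     11  D102
8        84     73  E102
9        89    147  D102
5        90     38  A202
drop duplicate sku (keep=last):
    reorder  price   sku
13       29    131  D202
2        52    106  E101
0        68    120  B202
8        84     73  E102
9        89    147  D102
5        90     38  A202
Then the mean of column 'reorder': 68.6666666667

68.6666666667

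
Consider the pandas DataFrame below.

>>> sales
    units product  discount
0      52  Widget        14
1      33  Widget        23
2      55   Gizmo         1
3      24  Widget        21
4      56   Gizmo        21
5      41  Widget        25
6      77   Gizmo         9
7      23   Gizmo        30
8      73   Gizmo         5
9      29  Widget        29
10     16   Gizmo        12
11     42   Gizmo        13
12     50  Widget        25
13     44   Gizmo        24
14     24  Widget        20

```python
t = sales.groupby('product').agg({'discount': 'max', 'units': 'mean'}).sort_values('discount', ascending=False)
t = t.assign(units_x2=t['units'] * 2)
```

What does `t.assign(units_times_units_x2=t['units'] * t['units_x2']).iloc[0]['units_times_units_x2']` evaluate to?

group by product: max(discount), mean(units):
         discount      units
product                     
Gizmo          30  48.250000
Widget         29  36.142857
sort by discount descending:
         discount      units
product                     
Gizmo          30  48.250000
Widget         29  36.142857
add column units_x2 = t['units'] * 2:
         discount      units   units_x2
product                                
Gizmo          30  48.250000  96.500000
Widget         29  36.142857  72.285714
add column units_times_units_x2 = t['units'] * t['units_x2']:
         discount      units   units_x2  units_times_units_x2
product                                                      
Gizmo          30  48.250000  96.500000           4656.125000
Widget         29  36.142857  72.285714           2612.612245
Hence 4656.125.

4656.125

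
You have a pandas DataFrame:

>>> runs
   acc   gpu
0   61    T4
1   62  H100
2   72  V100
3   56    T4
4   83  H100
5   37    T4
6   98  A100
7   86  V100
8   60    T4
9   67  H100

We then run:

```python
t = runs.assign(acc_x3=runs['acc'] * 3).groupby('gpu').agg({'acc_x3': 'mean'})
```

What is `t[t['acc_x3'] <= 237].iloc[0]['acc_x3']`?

212.0

add column acc_x3 = runs['acc'] * 3:
   acc   gpu  acc_x3
0   61    T4     183
1   62  H100     186
2   72  V100     216
3   56    T4     168
4   83  H100     249
5   37    T4     111
6   98  A100     294
7   86  V100     258
8   60    T4     180
9   67  H100     201
group by gpu, mean of acc_x3:
      acc_x3
gpu         
A100   294.0
H100   212.0
T4     160.5
V100   237.0
filter rows where acc_x3 <= 237:
      acc_x3
gpu         
H100   212.0
T4     160.5
V100   237.0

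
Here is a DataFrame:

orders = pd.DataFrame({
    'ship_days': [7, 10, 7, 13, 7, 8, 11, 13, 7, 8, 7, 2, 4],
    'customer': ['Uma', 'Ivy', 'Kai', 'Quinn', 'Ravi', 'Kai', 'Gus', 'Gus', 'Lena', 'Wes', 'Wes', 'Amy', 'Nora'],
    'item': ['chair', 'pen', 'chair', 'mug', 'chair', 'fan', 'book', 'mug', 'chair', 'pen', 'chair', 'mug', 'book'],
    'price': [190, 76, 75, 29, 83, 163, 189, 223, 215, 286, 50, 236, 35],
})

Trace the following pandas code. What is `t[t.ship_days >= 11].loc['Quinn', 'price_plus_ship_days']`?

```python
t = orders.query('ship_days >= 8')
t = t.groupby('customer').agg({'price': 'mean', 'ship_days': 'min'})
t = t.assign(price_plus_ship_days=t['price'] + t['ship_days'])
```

filter rows where ship_days >= 8:
   ship_days customer  item  price
1         10      Ivy   pen     76
3         13    Quinn   mug     29
5          8      Kai   fan    163
6         11      Gus  book    189
7         13      Gus   mug    223
9          8      Wes   pen    286
group by customer: mean(price), min(ship_days):
          price  ship_days
customer                  
Gus       206.0         11
Ivy        76.0         10
Kai       163.0          8
Quinn      29.0         13
Wes       286.0          8
add column price_plus_ship_days = t['price'] + t['ship_days']:
          price  ship_days  price_plus_ship_days
customer                                        
Gus       206.0         11                 217.0
Ivy        76.0         10                  86.0
Kai       163.0          8                 171.0
Quinn      29.0         13                  42.0
Wes       286.0          8                 294.0
filter rows where ship_days >= 11:
          price  ship_days  price_plus_ship_days
customer                                        
Gus       206.0         11                 217.0
Quinn      29.0         13                  42.0
Finally, value at row 'Quinn', column 'price_plus_ship_days' = 42.0.

42.0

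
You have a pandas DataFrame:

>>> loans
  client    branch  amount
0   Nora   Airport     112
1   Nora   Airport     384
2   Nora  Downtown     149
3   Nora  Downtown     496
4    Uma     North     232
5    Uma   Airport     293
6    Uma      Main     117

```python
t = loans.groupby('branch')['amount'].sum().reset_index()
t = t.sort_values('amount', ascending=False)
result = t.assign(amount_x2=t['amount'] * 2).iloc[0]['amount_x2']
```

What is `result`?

group by branch, sum of amount:
branch
Airport     789
Downtown    645
Main        117
North       232
Name: amount, dtype: int64
reset_index():
     branch  amount
0   Airport     789
1  Downtown     645
2      Main     117
3     North     232
sort by amount descending:
     branch  amount
0   Airport     789
1  Downtown     645
3     North     232
2      Main     117
add column amount_x2 = t['amount'] * 2:
     branch  amount  amount_x2
0   Airport     789       1578
1  Downtown     645       1290
3     North     232        464
2      Main     117        234
Taking the value at position 0, column 'amount_x2' gives 1578.

1578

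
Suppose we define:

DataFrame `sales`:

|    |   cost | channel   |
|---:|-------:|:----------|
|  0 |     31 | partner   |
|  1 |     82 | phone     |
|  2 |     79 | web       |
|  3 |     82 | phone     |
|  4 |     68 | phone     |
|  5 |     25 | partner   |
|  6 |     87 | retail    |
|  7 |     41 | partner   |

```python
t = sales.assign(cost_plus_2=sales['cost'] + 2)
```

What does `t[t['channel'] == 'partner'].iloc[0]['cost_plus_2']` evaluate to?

33

add column cost_plus_2 = sales['cost'] + 2:
   cost  channel  cost_plus_2
0    31  partner           33
1    82    phone           84
2    79      web           81
3    82    phone           84
4    68    phone           70
5    25  partner           27
6    87   retail           89
7    41  partner           43
filter rows where channel == 'partner':
   cost  channel  cost_plus_2
0    31  partner           33
5    25  partner           27
7    41  partner           43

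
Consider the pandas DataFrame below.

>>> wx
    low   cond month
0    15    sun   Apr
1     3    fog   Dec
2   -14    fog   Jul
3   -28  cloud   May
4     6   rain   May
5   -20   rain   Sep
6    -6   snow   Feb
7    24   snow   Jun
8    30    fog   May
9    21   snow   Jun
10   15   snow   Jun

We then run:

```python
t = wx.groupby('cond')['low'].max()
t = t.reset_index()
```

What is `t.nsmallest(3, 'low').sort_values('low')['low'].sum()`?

-7

group by cond, max of low:
cond
cloud   -28
fog      30
rain      6
snow     24
sun      15
Name: low, dtype: int64
reset_index():
    cond  low
0  cloud  -28
1    fog   30
2   rain    6
3   snow   24
4    sun   15
take 3 rows with smallest low:
    cond  low
0  cloud  -28
2   rain    6
4    sun   15
sort by low:
    cond  low
0  cloud  -28
2   rain    6
4    sun   15
Taking the sum of column 'low' gives -7.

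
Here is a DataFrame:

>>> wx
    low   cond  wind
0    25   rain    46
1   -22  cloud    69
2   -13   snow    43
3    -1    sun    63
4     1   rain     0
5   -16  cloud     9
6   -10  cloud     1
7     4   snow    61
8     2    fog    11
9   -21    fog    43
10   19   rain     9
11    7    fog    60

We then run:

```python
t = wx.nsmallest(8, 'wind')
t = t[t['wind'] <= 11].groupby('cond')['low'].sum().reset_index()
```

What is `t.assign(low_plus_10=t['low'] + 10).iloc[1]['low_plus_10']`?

12

take 8 rows with smallest wind:
    low   cond  wind
4     1   rain     0
6   -10  cloud     1
5   -16  cloud     9
10   19   rain     9
8     2    fog    11
2   -13   snow    43
9   -21    fog    43
0    25   rain    46
filter rows where wind <= 11:
    low   cond  wind
4     1   rain     0
6   -10  cloud     1
5   -16  cloud     9
10   19   rain     9
8     2    fog    11
group by cond, sum of low:
cond
cloud   -26
fog       2
rain     20
Name: low, dtype: int64
reset_index():
    cond  low
0  cloud  -26
1    fog    2
2   rain   20
add column low_plus_10 = t['low'] + 10:
    cond  low  low_plus_10
0  cloud  -26          -16
1    fog    2           12
2   rain   20           30
value at position 1, column 'low_plus_10' → 12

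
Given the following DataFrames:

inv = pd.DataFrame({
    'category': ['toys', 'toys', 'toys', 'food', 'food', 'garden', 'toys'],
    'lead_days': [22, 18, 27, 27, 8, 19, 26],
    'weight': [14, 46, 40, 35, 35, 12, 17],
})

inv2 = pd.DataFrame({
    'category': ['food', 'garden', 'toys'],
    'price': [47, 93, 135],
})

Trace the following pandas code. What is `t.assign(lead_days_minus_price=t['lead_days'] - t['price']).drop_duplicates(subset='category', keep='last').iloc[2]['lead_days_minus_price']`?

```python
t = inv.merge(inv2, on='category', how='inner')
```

-109

merge on 'category' (how='inner') → 7 rows:
  category  lead_days  weight  price
0     toys         22      14    135
1     toys         18      46    135
2     toys         27      40    135
3     food         27      35     47
4     food          8      35     47
5   garden         19      12     93
6     toys         26      17    135
add column lead_days_minus_price = t['lead_days'] - t['price']:
  category  lead_days  weight  price  lead_days_minus_price
0     toys         22      14    135                   -113
1     toys         18      46    135                   -117
2     toys         27      40    135                   -108
3     food         27      35     47                    -20
4     food          8      35     47                    -39
5   garden         19      12     93                    -74
6     toys         26      17    135                   -109
drop duplicate category (keep=last):
  category  lead_days  weight  price  lead_days_minus_price
4     food          8      35     47                    -39
5   garden         19      12     93                    -74
6     toys         26      17    135                   -109
Finally, value at position 2, column 'lead_days_minus_price' = -109.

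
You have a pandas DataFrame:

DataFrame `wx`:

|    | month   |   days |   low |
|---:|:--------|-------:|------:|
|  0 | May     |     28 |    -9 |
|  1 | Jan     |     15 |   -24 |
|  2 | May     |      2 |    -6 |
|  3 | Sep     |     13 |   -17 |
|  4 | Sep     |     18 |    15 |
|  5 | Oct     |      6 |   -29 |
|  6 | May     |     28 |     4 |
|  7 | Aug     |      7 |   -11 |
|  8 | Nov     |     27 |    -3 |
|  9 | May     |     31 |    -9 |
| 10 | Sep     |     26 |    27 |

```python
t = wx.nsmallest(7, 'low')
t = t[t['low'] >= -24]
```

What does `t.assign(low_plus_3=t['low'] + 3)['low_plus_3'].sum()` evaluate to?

take 7 rows with smallest low:
  month  days  low
5   Oct     6  -29
1   Jan    15  -24
3   Sep    13  -17
7   Aug     7  -11
0   May    28   -9
9   May    31   -9
2   May     2   -6
filter rows where low >= -24:
  month  days  low
1   Jan    15  -24
3   Sep    13  -17
7   Aug     7  -11
0   May    28   -9
9   May    31   -9
2   May     2   -6
add column low_plus_3 = t['low'] + 3:
  month  days  low  low_plus_3
1   Jan    15  -24         -21
3   Sep    13  -17         -14
7   Aug     7  -11          -8
0   May    28   -9          -6
9   May    31   -9          -6
2   May     2   -6          -3
sum of column 'low_plus_3' → -58

-58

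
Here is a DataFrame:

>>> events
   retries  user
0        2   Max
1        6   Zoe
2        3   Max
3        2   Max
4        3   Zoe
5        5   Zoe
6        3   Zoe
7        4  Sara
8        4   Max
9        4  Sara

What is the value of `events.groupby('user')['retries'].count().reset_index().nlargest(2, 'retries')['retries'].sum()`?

group by user, count of retries:
user
Max     4
Sara    2
Zoe     4
Name: retries, dtype: int64
reset_index():
   user  retries
0   Max        4
1  Sara        2
2   Zoe        4
take 2 rows with largest retries:
  user  retries
0  Max        4
2  Zoe        4

8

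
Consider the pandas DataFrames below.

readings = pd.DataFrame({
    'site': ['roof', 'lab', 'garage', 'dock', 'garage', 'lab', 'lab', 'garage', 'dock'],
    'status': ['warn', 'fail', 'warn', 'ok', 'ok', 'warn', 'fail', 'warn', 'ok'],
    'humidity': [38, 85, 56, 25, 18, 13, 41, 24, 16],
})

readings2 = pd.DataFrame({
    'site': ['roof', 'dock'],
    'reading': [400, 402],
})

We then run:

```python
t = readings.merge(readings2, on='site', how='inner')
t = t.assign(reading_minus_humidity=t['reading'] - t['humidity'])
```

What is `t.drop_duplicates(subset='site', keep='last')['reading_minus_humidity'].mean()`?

374.0

merge on 'site' (how='inner') → 3 rows:
   site status  humidity  reading
0  roof   warn        38      400
1  dock     ok        25      402
2  dock     ok        16      402
add column reading_minus_humidity = t['reading'] - t['humidity']:
   site status  humidity  reading  reading_minus_humidity
0  roof   warn        38      400                     362
1  dock     ok        25      402                     377
2  dock     ok        16      402                     386
drop duplicate site (keep=last):
   site status  humidity  reading  reading_minus_humidity
0  roof   warn        38      400                     362
2  dock     ok        16      402                     386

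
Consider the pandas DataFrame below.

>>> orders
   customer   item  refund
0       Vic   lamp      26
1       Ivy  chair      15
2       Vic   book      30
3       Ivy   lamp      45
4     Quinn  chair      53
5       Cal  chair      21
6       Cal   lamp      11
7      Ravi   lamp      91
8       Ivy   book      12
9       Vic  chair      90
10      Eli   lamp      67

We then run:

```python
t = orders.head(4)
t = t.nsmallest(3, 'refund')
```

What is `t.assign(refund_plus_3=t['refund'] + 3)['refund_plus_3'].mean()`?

take first 4 rows:
  customer   item  refund
0      Vic   lamp      26
1      Ivy  chair      15
2      Vic   book      30
3      Ivy   lamp      45
take 3 rows with smallest refund:
  customer   item  refund
1      Ivy  chair      15
0      Vic   lamp      26
2      Vic   book      30
add column refund_plus_3 = t['refund'] + 3:
  customer   item  refund  refund_plus_3
1      Ivy  chair      15             18
0      Vic   lamp      26             29
2      Vic   book      30             33
The mean of column 'refund_plus_3' is 26.6666666667.

26.6666666667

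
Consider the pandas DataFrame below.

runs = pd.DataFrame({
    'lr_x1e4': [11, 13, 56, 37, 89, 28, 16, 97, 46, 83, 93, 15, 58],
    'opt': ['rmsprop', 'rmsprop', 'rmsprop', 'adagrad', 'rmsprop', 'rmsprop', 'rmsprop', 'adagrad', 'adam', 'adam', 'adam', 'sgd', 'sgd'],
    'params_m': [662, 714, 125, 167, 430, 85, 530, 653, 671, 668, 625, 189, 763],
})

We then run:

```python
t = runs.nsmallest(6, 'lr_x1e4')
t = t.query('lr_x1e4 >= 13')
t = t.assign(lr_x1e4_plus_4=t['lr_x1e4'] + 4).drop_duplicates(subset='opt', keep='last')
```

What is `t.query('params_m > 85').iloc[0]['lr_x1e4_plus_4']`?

take 6 rows with smallest lr_x1e4:
    lr_x1e4      opt  params_m
0        11  rmsprop       662
1        13  rmsprop       714
11       15      sgd       189
6        16  rmsprop       530
5        28  rmsprop        85
3        37  adagrad       167
filter rows where lr_x1e4 >= 13:
    lr_x1e4      opt  params_m
1        13  rmsprop       714
11       15      sgd       189
6        16  rmsprop       530
5        28  rmsprop        85
3        37  adagrad       167
add column lr_x1e4_plus_4 = t['lr_x1e4'] + 4:
    lr_x1e4      opt  params_m  lr_x1e4_plus_4
1        13  rmsprop       714              17
11       15      sgd       189              19
6        16  rmsprop       530              20
5        28  rmsprop        85              32
3        37  adagrad       167              41
drop duplicate opt (keep=last):
    lr_x1e4      opt  params_m  lr_x1e4_plus_4
11       15      sgd       189              19
5        28  rmsprop        85              32
3        37  adagrad       167              41
filter rows where params_m > 85:
    lr_x1e4      opt  params_m  lr_x1e4_plus_4
11       15      sgd       189              19
3        37  adagrad       167              41
So iloc[0]['lr_x1e4_plus_4'] = 19.

19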